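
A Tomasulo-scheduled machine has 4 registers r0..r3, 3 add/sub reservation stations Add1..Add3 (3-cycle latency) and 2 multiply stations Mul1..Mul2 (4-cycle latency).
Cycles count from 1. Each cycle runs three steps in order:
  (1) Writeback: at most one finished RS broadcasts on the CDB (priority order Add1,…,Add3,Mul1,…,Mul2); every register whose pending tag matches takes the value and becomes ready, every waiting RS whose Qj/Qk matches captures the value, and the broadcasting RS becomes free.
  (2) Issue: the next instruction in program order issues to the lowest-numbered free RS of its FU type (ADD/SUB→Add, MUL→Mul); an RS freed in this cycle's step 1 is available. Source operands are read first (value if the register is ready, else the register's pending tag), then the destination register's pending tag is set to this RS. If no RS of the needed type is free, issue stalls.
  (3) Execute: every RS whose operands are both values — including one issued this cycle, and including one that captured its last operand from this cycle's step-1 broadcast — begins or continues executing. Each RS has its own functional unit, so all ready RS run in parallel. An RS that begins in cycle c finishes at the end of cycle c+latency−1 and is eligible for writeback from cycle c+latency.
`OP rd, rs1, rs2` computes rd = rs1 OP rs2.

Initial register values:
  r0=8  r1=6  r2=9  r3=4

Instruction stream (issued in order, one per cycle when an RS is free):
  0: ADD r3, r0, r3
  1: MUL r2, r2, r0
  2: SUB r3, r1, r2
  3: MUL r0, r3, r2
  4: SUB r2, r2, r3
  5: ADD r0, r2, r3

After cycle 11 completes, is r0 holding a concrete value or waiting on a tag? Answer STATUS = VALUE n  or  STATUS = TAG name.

STATUS = TAG Add3

c1: issue ADD r3<-Add1 | r0:8,r1:6,r2:9,r3:Add1
c2: issue MUL r2<-Mul1 | r0:8,r1:6,r2:Mul1,r3:Add1
c3: issue SUB r3<-Add2 | r0:8,r1:6,r2:Mul1,r3:Add2
c4: CDB Add1=12; issue MUL r0<-Mul2 | r0:Mul2,r1:6,r2:Mul1,r3:Add2
c5: issue SUB r2<-Add1 | r0:Mul2,r1:6,r2:Add1,r3:Add2
c6: CDB Mul1=72; issue ADD r0<-Add3 | r0:Add3,r1:6,r2:Add1,r3:Add2
c7: - | r0:Add3,r1:6,r2:Add1,r3:Add2
c8: - | r0:Add3,r1:6,r2:Add1,r3:Add2
c9: CDB Add2=-66 | r0:Add3,r1:6,r2:Add1,r3:-66
c10: - | r0:Add3,r1:6,r2:Add1,r3:-66
c11: - | r0:Add3,r1:6,r2:Add1,r3:-66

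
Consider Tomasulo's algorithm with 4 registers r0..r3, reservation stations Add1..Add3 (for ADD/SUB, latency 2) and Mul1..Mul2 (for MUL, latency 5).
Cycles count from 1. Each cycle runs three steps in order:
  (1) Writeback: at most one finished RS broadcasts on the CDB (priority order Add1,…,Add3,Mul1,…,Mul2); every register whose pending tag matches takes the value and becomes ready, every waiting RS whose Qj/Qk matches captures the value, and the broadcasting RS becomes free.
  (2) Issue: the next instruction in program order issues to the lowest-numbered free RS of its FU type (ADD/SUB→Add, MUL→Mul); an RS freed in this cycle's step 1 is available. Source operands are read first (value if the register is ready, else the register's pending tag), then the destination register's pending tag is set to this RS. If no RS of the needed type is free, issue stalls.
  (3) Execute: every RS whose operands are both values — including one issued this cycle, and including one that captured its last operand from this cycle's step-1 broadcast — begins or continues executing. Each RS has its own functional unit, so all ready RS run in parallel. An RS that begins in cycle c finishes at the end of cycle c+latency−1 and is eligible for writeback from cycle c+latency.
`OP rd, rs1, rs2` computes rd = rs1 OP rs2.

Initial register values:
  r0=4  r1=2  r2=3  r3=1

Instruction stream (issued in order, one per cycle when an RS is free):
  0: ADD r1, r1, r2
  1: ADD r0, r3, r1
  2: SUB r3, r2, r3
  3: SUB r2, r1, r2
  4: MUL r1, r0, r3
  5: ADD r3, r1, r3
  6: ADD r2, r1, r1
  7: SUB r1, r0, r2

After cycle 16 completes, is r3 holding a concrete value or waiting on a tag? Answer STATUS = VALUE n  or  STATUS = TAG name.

cycle 1: issue ADD r1<-Add1 // r0:4,r1:Add1,r2:3,r3:1
cycle 2: issue ADD r0<-Add2 // r0:Add2,r1:Add1,r2:3,r3:1
cycle 3: CDB Add1=5; issue SUB r3<-Add1 // r0:Add2,r1:5,r2:3,r3:Add1
cycle 4: issue SUB r2<-Add3 // r0:Add2,r1:5,r2:Add3,r3:Add1
cycle 5: CDB Add1=2; issue MUL r1<-Mul1 // r0:Add2,r1:Mul1,r2:Add3,r3:2
cycle 6: CDB Add2=6; issue ADD r3<-Add1 // r0:6,r1:Mul1,r2:Add3,r3:Add1
cycle 7: CDB Add3=2; issue ADD r2<-Add2 // r0:6,r1:Mul1,r2:Add2,r3:Add1
cycle 8: issue SUB r1<-Add3 // r0:6,r1:Add3,r2:Add2,r3:Add1
cycle 9: - // r0:6,r1:Add3,r2:Add2,r3:Add1
cycle 10: - // r0:6,r1:Add3,r2:Add2,r3:Add1
cycle 11: CDB Mul1=12 // r0:6,r1:Add3,r2:Add2,r3:Add1
cycle 12: - // r0:6,r1:Add3,r2:Add2,r3:Add1
cycle 13: CDB Add1=14 // r0:6,r1:Add3,r2:Add2,r3:14
cycle 14: CDB Add2=24 // r0:6,r1:Add3,r2:24,r3:14
cycle 15: - // r0:6,r1:Add3,r2:24,r3:14
cycle 16: CDB Add3=-18 // r0:6,r1:-18,r2:24,r3:14

STATUS = VALUE 14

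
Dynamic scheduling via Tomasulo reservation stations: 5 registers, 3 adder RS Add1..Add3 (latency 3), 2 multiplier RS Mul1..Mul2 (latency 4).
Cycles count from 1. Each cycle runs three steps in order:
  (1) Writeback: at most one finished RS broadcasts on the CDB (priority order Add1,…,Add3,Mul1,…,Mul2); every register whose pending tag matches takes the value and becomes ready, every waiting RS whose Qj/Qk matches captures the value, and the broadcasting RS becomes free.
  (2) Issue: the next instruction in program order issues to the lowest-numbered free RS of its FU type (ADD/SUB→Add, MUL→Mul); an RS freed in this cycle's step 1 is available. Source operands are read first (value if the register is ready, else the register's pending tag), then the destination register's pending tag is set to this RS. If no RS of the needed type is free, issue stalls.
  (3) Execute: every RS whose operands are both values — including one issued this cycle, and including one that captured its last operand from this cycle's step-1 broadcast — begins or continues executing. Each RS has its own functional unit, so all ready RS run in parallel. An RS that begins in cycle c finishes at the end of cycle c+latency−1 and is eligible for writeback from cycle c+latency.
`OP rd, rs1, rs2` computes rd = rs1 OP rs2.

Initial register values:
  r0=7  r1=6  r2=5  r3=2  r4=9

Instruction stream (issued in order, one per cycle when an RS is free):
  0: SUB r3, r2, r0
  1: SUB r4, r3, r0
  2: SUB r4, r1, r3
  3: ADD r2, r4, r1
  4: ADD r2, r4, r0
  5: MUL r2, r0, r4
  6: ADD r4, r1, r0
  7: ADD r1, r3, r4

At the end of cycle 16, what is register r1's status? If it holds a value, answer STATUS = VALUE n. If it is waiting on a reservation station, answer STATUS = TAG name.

STATUS = VALUE 11

c1: issue SUB r3<-Add1 | r0:7,r1:6,r2:5,r3:Add1,r4:9
c2: issue SUB r4<-Add2 | r0:7,r1:6,r2:5,r3:Add1,r4:Add2
c3: issue SUB r4<-Add3 | r0:7,r1:6,r2:5,r3:Add1,r4:Add3
c4: CDB Add1=-2; issue ADD r2<-Add1 | r0:7,r1:6,r2:Add1,r3:-2,r4:Add3
c5: stall | r0:7,r1:6,r2:Add1,r3:-2,r4:Add3
c6: stall | r0:7,r1:6,r2:Add1,r3:-2,r4:Add3
c7: CDB Add2=-9; issue ADD r2<-Add2 | r0:7,r1:6,r2:Add2,r3:-2,r4:Add3
c8: CDB Add3=8; issue MUL r2<-Mul1 | r0:7,r1:6,r2:Mul1,r3:-2,r4:8
c9: issue ADD r4<-Add3 | r0:7,r1:6,r2:Mul1,r3:-2,r4:Add3
c10: stall | r0:7,r1:6,r2:Mul1,r3:-2,r4:Add3
c11: CDB Add1=14; issue ADD r1<-Add1 | r0:7,r1:Add1,r2:Mul1,r3:-2,r4:Add3
c12: CDB Add2=15 | r0:7,r1:Add1,r2:Mul1,r3:-2,r4:Add3
c13: CDB Add3=13 | r0:7,r1:Add1,r2:Mul1,r3:-2,r4:13
c14: CDB Mul1=56 | r0:7,r1:Add1,r2:56,r3:-2,r4:13
c15: - | r0:7,r1:Add1,r2:56,r3:-2,r4:13
c16: CDB Add1=11 | r0:7,r1:11,r2:56,r3:-2,r4:13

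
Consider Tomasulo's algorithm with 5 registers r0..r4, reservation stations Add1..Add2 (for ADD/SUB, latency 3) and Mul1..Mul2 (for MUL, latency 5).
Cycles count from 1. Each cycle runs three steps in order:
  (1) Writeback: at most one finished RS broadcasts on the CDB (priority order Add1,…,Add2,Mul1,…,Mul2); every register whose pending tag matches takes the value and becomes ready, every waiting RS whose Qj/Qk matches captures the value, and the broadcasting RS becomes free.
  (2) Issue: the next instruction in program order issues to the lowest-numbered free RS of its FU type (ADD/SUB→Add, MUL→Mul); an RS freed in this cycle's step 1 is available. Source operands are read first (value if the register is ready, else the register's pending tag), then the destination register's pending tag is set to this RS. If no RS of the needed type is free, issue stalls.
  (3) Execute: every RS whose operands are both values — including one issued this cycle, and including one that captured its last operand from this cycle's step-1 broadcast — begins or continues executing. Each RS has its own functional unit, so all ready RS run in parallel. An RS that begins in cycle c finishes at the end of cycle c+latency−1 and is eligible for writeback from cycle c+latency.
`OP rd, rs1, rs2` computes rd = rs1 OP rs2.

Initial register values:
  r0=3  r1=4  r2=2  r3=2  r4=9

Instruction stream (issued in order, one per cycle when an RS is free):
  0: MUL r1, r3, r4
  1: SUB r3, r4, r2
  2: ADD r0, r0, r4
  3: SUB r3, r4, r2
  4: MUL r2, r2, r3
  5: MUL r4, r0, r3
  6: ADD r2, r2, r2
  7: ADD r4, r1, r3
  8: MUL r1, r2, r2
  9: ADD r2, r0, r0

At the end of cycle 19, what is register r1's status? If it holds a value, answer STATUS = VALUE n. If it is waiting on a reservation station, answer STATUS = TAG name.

  c1: issue MUL r1<-Mul1  regs: r0:3,r1:Mul1,r2:2,r3:2,r4:9
  c2: issue SUB r3<-Add1  regs: r0:3,r1:Mul1,r2:2,r3:Add1,r4:9
  c3: issue ADD r0<-Add2  regs: r0:Add2,r1:Mul1,r2:2,r3:Add1,r4:9
  c4: stall  regs: r0:Add2,r1:Mul1,r2:2,r3:Add1,r4:9
  c5: CDB Add1=7; issue SUB r3<-Add1  regs: r0:Add2,r1:Mul1,r2:2,r3:Add1,r4:9
  c6: CDB Add2=12; issue MUL r2<-Mul2  regs: r0:12,r1:Mul1,r2:Mul2,r3:Add1,r4:9
  c7: CDB Mul1=18; issue MUL r4<-Mul1  regs: r0:12,r1:18,r2:Mul2,r3:Add1,r4:Mul1
  c8: CDB Add1=7; issue ADD r2<-Add1  regs: r0:12,r1:18,r2:Add1,r3:7,r4:Mul1
  c9: issue ADD r4<-Add2  regs: r0:12,r1:18,r2:Add1,r3:7,r4:Add2
  c10: stall  regs: r0:12,r1:18,r2:Add1,r3:7,r4:Add2
  c11: stall  regs: r0:12,r1:18,r2:Add1,r3:7,r4:Add2
  c12: CDB Add2=25; stall  regs: r0:12,r1:18,r2:Add1,r3:7,r4:25
  c13: CDB Mul1=84; issue MUL r1<-Mul1  regs: r0:12,r1:Mul1,r2:Add1,r3:7,r4:25
  c14: CDB Mul2=14; issue ADD r2<-Add2  regs: r0:12,r1:Mul1,r2:Add2,r3:7,r4:25
  c15: -  regs: r0:12,r1:Mul1,r2:Add2,r3:7,r4:25
  c16: -  regs: r0:12,r1:Mul1,r2:Add2,r3:7,r4:25
  c17: CDB Add1=28  regs: r0:12,r1:Mul1,r2:Add2,r3:7,r4:25
  c18: CDB Add2=24  regs: r0:12,r1:Mul1,r2:24,r3:7,r4:25
  c19: -  regs: r0:12,r1:Mul1,r2:24,r3:7,r4:25

STATUS = TAG Mul1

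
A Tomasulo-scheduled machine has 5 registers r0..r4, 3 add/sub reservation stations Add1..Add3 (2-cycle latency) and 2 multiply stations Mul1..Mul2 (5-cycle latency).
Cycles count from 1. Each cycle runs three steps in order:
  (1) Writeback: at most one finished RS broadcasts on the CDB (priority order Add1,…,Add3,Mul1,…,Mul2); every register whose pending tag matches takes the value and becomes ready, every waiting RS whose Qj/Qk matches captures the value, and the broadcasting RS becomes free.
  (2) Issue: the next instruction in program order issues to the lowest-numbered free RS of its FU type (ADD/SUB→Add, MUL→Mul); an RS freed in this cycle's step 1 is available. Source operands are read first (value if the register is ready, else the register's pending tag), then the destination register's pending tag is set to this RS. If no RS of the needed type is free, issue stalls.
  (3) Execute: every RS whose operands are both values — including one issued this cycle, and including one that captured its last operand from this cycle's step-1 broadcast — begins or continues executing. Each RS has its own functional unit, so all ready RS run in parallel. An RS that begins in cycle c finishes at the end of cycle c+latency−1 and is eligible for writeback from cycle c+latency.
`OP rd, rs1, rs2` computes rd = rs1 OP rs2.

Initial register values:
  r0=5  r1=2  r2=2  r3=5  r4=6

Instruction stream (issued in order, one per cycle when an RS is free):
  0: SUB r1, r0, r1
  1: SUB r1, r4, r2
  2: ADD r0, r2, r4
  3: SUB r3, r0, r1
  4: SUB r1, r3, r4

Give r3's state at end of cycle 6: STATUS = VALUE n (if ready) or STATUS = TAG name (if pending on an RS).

  c1: issue SUB r1<-Add1  regs: r0:5,r1:Add1,r2:2,r3:5,r4:6
  c2: issue SUB r1<-Add2  regs: r0:5,r1:Add2,r2:2,r3:5,r4:6
  c3: CDB Add1=3; issue ADD r0<-Add1  regs: r0:Add1,r1:Add2,r2:2,r3:5,r4:6
  c4: CDB Add2=4; issue SUB r3<-Add2  regs: r0:Add1,r1:4,r2:2,r3:Add2,r4:6
  c5: CDB Add1=8; issue SUB r1<-Add1  regs: r0:8,r1:Add1,r2:2,r3:Add2,r4:6
  c6: -  regs: r0:8,r1:Add1,r2:2,r3:Add2,r4:6

STATUS = TAG Add2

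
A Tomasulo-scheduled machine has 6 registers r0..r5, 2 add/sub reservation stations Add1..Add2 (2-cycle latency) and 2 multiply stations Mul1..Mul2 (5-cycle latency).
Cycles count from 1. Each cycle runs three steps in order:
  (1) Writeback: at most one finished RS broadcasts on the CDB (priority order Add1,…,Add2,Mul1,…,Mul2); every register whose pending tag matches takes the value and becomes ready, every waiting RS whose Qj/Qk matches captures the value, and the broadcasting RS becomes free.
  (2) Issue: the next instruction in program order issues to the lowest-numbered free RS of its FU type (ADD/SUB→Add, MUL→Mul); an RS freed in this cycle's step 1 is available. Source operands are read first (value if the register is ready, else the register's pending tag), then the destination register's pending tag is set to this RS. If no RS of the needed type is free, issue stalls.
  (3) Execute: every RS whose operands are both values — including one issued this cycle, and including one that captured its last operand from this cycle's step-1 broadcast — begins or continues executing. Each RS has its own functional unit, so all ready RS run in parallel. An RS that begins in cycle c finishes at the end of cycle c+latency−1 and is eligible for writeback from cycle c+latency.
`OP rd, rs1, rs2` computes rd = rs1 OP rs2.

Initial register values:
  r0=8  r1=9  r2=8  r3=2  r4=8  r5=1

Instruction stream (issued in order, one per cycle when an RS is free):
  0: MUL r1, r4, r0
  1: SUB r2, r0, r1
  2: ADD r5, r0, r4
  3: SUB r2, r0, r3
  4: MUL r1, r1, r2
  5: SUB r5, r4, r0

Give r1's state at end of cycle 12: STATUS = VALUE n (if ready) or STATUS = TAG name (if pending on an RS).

cycle 1: issue MUL r1<-Mul1 // r0:8,r1:Mul1,r2:8,r3:2,r4:8,r5:1
cycle 2: issue SUB r2<-Add1 // r0:8,r1:Mul1,r2:Add1,r3:2,r4:8,r5:1
cycle 3: issue ADD r5<-Add2 // r0:8,r1:Mul1,r2:Add1,r3:2,r4:8,r5:Add2
cycle 4: stall // r0:8,r1:Mul1,r2:Add1,r3:2,r4:8,r5:Add2
cycle 5: CDB Add2=16; issue SUB r2<-Add2 // r0:8,r1:Mul1,r2:Add2,r3:2,r4:8,r5:16
cycle 6: CDB Mul1=64; issue MUL r1<-Mul1 // r0:8,r1:Mul1,r2:Add2,r3:2,r4:8,r5:16
cycle 7: CDB Add2=6; issue SUB r5<-Add2 // r0:8,r1:Mul1,r2:6,r3:2,r4:8,r5:Add2
cycle 8: CDB Add1=-56 // r0:8,r1:Mul1,r2:6,r3:2,r4:8,r5:Add2
cycle 9: CDB Add2=0 // r0:8,r1:Mul1,r2:6,r3:2,r4:8,r5:0
cycle 10: - // r0:8,r1:Mul1,r2:6,r3:2,r4:8,r5:0
cycle 11: - // r0:8,r1:Mul1,r2:6,r3:2,r4:8,r5:0
cycle 12: CDB Mul1=384 // r0:8,r1:384,r2:6,r3:2,r4:8,r5:0

STATUS = VALUE 384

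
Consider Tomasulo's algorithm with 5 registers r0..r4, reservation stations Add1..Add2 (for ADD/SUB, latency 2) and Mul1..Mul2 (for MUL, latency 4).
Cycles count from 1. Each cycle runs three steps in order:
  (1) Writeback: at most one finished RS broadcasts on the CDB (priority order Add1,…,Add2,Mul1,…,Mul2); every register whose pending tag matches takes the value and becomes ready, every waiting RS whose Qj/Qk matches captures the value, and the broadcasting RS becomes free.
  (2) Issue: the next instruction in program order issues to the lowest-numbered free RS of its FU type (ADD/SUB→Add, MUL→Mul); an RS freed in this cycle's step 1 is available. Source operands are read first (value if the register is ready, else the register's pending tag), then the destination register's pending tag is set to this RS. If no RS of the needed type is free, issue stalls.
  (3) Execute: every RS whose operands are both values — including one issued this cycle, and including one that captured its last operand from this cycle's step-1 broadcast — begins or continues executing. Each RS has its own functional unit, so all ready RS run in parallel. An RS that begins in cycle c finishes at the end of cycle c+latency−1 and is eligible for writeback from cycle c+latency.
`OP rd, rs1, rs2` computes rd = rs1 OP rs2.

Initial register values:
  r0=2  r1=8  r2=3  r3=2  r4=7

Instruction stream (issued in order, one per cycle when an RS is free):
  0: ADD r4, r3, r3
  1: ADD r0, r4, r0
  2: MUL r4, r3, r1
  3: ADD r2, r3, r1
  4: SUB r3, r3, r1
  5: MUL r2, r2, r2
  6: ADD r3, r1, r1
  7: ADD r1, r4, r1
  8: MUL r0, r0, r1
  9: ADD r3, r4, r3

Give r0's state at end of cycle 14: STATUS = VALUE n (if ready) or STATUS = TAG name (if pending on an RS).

  c1: issue ADD r4<-Add1  regs: r0:2,r1:8,r2:3,r3:2,r4:Add1
  c2: issue ADD r0<-Add2  regs: r0:Add2,r1:8,r2:3,r3:2,r4:Add1
  c3: CDB Add1=4; issue MUL r4<-Mul1  regs: r0:Add2,r1:8,r2:3,r3:2,r4:Mul1
  c4: issue ADD r2<-Add1  regs: r0:Add2,r1:8,r2:Add1,r3:2,r4:Mul1
  c5: CDB Add2=6; issue SUB r3<-Add2  regs: r0:6,r1:8,r2:Add1,r3:Add2,r4:Mul1
  c6: CDB Add1=10; issue MUL r2<-Mul2  regs: r0:6,r1:8,r2:Mul2,r3:Add2,r4:Mul1
  c7: CDB Add2=-6; issue ADD r3<-Add1  regs: r0:6,r1:8,r2:Mul2,r3:Add1,r4:Mul1
  c8: CDB Mul1=16; issue ADD r1<-Add2  regs: r0:6,r1:Add2,r2:Mul2,r3:Add1,r4:16
  c9: CDB Add1=16; issue MUL r0<-Mul1  regs: r0:Mul1,r1:Add2,r2:Mul2,r3:16,r4:16
  c10: CDB Add2=24; issue ADD r3<-Add1  regs: r0:Mul1,r1:24,r2:Mul2,r3:Add1,r4:16
  c11: CDB Mul2=100  regs: r0:Mul1,r1:24,r2:100,r3:Add1,r4:16
  c12: CDB Add1=32  regs: r0:Mul1,r1:24,r2:100,r3:32,r4:16
  c13: -  regs: r0:Mul1,r1:24,r2:100,r3:32,r4:16
  c14: CDB Mul1=144  regs: r0:144,r1:24,r2:100,r3:32,r4:16

STATUS = VALUE 144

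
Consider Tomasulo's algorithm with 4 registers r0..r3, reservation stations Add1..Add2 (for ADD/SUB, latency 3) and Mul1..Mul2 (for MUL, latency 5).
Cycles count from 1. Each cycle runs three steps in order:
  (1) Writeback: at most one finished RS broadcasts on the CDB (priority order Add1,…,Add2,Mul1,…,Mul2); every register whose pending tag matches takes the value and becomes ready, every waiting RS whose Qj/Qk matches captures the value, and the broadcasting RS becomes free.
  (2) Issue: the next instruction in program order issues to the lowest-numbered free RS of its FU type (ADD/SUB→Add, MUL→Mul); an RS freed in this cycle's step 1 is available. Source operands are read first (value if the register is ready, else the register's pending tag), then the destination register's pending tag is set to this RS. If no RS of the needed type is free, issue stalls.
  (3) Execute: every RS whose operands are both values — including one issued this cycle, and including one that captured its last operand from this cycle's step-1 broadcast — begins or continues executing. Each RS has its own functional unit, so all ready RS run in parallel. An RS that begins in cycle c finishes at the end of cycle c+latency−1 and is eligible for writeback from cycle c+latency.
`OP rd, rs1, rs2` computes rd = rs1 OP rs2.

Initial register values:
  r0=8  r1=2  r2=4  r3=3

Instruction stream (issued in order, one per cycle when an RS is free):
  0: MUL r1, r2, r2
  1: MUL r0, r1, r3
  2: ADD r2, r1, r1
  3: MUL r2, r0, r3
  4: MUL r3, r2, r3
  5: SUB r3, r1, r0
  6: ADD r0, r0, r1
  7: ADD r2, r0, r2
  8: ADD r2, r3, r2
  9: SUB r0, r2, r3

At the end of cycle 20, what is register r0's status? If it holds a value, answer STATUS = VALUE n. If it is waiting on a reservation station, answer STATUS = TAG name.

STATUS = TAG Add1

c1: issue MUL r1<-Mul1 | r0:8,r1:Mul1,r2:4,r3:3
c2: issue MUL r0<-Mul2 | r0:Mul2,r1:Mul1,r2:4,r3:3
c3: issue ADD r2<-Add1 | r0:Mul2,r1:Mul1,r2:Add1,r3:3
c4: stall | r0:Mul2,r1:Mul1,r2:Add1,r3:3
c5: stall | r0:Mul2,r1:Mul1,r2:Add1,r3:3
c6: CDB Mul1=16; issue MUL r2<-Mul1 | r0:Mul2,r1:16,r2:Mul1,r3:3
c7: stall | r0:Mul2,r1:16,r2:Mul1,r3:3
c8: stall | r0:Mul2,r1:16,r2:Mul1,r3:3
c9: CDB Add1=32; stall | r0:Mul2,r1:16,r2:Mul1,r3:3
c10: stall | r0:Mul2,r1:16,r2:Mul1,r3:3
c11: CDB Mul2=48; issue MUL r3<-Mul2 | r0:48,r1:16,r2:Mul1,r3:Mul2
c12: issue SUB r3<-Add1 | r0:48,r1:16,r2:Mul1,r3:Add1
c13: issue ADD r0<-Add2 | r0:Add2,r1:16,r2:Mul1,r3:Add1
c14: stall | r0:Add2,r1:16,r2:Mul1,r3:Add1
c15: CDB Add1=-32; issue ADD r2<-Add1 | r0:Add2,r1:16,r2:Add1,r3:-32
c16: CDB Add2=64; issue ADD r2<-Add2 | r0:64,r1:16,r2:Add2,r3:-32
c17: CDB Mul1=144; stall | r0:64,r1:16,r2:Add2,r3:-32
c18: stall | r0:64,r1:16,r2:Add2,r3:-32
c19: stall | r0:64,r1:16,r2:Add2,r3:-32
c20: CDB Add1=208; issue SUB r0<-Add1 | r0:Add1,r1:16,r2:Add2,r3:-32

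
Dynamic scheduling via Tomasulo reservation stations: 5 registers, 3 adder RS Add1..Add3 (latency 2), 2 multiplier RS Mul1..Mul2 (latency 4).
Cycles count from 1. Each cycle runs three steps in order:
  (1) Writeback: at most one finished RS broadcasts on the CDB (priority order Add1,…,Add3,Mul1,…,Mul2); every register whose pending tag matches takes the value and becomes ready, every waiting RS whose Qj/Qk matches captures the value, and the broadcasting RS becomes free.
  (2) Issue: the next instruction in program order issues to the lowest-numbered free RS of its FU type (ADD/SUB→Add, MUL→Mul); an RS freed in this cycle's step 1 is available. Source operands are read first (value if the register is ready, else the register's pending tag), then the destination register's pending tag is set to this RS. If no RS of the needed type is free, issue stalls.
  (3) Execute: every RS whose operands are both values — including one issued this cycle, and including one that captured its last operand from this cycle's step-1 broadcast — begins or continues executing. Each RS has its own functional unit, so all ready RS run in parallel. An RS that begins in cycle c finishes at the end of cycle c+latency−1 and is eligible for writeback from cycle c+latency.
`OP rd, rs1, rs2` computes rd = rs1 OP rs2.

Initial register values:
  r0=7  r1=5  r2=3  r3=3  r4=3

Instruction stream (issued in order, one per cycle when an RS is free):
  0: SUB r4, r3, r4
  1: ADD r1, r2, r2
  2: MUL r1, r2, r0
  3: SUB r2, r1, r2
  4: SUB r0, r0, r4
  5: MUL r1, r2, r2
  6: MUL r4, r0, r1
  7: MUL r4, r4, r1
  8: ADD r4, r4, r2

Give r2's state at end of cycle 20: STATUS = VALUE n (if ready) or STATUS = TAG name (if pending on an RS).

c1: issue SUB r4<-Add1 | r0:7,r1:5,r2:3,r3:3,r4:Add1
c2: issue ADD r1<-Add2 | r0:7,r1:Add2,r2:3,r3:3,r4:Add1
c3: CDB Add1=0; issue MUL r1<-Mul1 | r0:7,r1:Mul1,r2:3,r3:3,r4:0
c4: CDB Add2=6; issue SUB r2<-Add1 | r0:7,r1:Mul1,r2:Add1,r3:3,r4:0
c5: issue SUB r0<-Add2 | r0:Add2,r1:Mul1,r2:Add1,r3:3,r4:0
c6: issue MUL r1<-Mul2 | r0:Add2,r1:Mul2,r2:Add1,r3:3,r4:0
c7: CDB Add2=7; stall | r0:7,r1:Mul2,r2:Add1,r3:3,r4:0
c8: CDB Mul1=21; issue MUL r4<-Mul1 | r0:7,r1:Mul2,r2:Add1,r3:3,r4:Mul1
c9: stall | r0:7,r1:Mul2,r2:Add1,r3:3,r4:Mul1
c10: CDB Add1=18; stall | r0:7,r1:Mul2,r2:18,r3:3,r4:Mul1
c11: stall | r0:7,r1:Mul2,r2:18,r3:3,r4:Mul1
c12: stall | r0:7,r1:Mul2,r2:18,r3:3,r4:Mul1
c13: stall | r0:7,r1:Mul2,r2:18,r3:3,r4:Mul1
c14: CDB Mul2=324; issue MUL r4<-Mul2 | r0:7,r1:324,r2:18,r3:3,r4:Mul2
c15: issue ADD r4<-Add1 | r0:7,r1:324,r2:18,r3:3,r4:Add1
c16: - | r0:7,r1:324,r2:18,r3:3,r4:Add1
c17: - | r0:7,r1:324,r2:18,r3:3,r4:Add1
c18: CDB Mul1=2268 | r0:7,r1:324,r2:18,r3:3,r4:Add1
c19: - | r0:7,r1:324,r2:18,r3:3,r4:Add1
c20: - | r0:7,r1:324,r2:18,r3:3,r4:Add1

STATUS = VALUE 18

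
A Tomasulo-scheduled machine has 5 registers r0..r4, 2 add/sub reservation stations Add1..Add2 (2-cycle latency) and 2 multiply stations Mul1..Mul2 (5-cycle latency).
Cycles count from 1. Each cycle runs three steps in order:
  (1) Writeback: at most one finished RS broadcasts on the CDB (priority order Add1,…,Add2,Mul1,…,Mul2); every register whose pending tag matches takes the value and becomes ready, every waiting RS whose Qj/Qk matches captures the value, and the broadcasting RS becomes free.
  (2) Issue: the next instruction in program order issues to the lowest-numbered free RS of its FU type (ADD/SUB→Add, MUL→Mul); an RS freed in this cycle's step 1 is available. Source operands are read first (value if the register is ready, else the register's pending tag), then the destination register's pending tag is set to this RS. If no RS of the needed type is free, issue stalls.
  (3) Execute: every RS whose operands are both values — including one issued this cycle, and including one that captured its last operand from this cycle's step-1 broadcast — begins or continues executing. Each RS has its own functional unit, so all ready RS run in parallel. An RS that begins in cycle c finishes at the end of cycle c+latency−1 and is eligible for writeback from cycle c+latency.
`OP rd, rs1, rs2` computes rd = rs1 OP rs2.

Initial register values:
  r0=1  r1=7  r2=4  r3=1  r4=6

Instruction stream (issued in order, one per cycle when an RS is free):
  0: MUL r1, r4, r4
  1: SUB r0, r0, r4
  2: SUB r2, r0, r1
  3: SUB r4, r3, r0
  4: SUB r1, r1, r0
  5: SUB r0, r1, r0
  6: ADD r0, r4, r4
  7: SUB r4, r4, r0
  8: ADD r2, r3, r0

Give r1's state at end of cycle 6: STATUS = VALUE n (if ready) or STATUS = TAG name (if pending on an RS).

STATUS = TAG Add1

cycle 1: issue MUL r1<-Mul1 // r0:1,r1:Mul1,r2:4,r3:1,r4:6
cycle 2: issue SUB r0<-Add1 // r0:Add1,r1:Mul1,r2:4,r3:1,r4:6
cycle 3: issue SUB r2<-Add2 // r0:Add1,r1:Mul1,r2:Add2,r3:1,r4:6
cycle 4: CDB Add1=-5; issue SUB r4<-Add1 // r0:-5,r1:Mul1,r2:Add2,r3:1,r4:Add1
cycle 5: stall // r0:-5,r1:Mul1,r2:Add2,r3:1,r4:Add1
cycle 6: CDB Add1=6; issue SUB r1<-Add1 // r0:-5,r1:Add1,r2:Add2,r3:1,r4:6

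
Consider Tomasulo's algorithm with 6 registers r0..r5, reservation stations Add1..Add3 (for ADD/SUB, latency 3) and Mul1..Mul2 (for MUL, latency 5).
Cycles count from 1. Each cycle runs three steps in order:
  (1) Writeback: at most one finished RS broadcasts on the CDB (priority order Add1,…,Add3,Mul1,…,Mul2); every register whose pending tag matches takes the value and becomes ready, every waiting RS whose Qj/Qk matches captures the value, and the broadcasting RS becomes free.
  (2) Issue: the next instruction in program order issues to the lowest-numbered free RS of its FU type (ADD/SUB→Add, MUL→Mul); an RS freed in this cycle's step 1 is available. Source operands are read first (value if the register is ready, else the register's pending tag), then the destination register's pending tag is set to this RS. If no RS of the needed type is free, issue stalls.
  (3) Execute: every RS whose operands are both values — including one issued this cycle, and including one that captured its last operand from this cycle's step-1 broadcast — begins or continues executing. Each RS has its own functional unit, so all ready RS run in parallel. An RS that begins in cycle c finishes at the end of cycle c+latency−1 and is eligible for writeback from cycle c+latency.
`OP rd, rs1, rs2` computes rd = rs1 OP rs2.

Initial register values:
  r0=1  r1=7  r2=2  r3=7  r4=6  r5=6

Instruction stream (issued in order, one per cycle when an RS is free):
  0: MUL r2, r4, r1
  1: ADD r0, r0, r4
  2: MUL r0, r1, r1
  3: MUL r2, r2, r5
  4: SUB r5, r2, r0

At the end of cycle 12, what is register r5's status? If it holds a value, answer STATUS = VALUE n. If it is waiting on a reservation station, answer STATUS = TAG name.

  c1: issue MUL r2<-Mul1  regs: r0:1,r1:7,r2:Mul1,r3:7,r4:6,r5:6
  c2: issue ADD r0<-Add1  regs: r0:Add1,r1:7,r2:Mul1,r3:7,r4:6,r5:6
  c3: issue MUL r0<-Mul2  regs: r0:Mul2,r1:7,r2:Mul1,r3:7,r4:6,r5:6
  c4: stall  regs: r0:Mul2,r1:7,r2:Mul1,r3:7,r4:6,r5:6
  c5: CDB Add1=7; stall  regs: r0:Mul2,r1:7,r2:Mul1,r3:7,r4:6,r5:6
  c6: CDB Mul1=42; issue MUL r2<-Mul1  regs: r0:Mul2,r1:7,r2:Mul1,r3:7,r4:6,r5:6
  c7: issue SUB r5<-Add1  regs: r0:Mul2,r1:7,r2:Mul1,r3:7,r4:6,r5:Add1
  c8: CDB Mul2=49  regs: r0:49,r1:7,r2:Mul1,r3:7,r4:6,r5:Add1
  c9: -  regs: r0:49,r1:7,r2:Mul1,r3:7,r4:6,r5:Add1
  c10: -  regs: r0:49,r1:7,r2:Mul1,r3:7,r4:6,r5:Add1
  c11: CDB Mul1=252  regs: r0:49,r1:7,r2:252,r3:7,r4:6,r5:Add1
  c12: -  regs: r0:49,r1:7,r2:252,r3:7,r4:6,r5:Add1

STATUS = TAG Add1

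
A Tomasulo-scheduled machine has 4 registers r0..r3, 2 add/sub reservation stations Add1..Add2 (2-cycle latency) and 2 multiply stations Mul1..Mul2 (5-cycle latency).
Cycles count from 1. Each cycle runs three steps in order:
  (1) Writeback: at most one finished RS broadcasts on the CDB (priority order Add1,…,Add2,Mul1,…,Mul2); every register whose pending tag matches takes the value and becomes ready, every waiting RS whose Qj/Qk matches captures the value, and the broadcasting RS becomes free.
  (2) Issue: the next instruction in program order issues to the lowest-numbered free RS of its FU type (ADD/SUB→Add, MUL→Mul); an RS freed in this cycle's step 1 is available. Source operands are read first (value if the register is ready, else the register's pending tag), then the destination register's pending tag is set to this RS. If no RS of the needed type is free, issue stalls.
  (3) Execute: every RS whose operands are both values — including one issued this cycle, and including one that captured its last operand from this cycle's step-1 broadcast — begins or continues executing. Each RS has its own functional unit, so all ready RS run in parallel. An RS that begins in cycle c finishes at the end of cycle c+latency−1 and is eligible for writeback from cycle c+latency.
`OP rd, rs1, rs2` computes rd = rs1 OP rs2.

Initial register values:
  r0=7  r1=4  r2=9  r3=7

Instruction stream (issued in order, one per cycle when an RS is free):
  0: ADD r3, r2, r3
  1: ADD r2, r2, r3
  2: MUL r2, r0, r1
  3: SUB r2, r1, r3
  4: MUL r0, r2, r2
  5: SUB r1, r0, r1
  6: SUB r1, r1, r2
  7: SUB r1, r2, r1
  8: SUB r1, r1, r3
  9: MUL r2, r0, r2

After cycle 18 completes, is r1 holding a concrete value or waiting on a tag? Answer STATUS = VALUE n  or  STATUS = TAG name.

c1: issue ADD r3<-Add1 | r0:7,r1:4,r2:9,r3:Add1
c2: issue ADD r2<-Add2 | r0:7,r1:4,r2:Add2,r3:Add1
c3: CDB Add1=16; issue MUL r2<-Mul1 | r0:7,r1:4,r2:Mul1,r3:16
c4: issue SUB r2<-Add1 | r0:7,r1:4,r2:Add1,r3:16
c5: CDB Add2=25; issue MUL r0<-Mul2 | r0:Mul2,r1:4,r2:Add1,r3:16
c6: CDB Add1=-12; issue SUB r1<-Add1 | r0:Mul2,r1:Add1,r2:-12,r3:16
c7: issue SUB r1<-Add2 | r0:Mul2,r1:Add2,r2:-12,r3:16
c8: CDB Mul1=28; stall | r0:Mul2,r1:Add2,r2:-12,r3:16
c9: stall | r0:Mul2,r1:Add2,r2:-12,r3:16
c10: stall | r0:Mul2,r1:Add2,r2:-12,r3:16
c11: CDB Mul2=144; stall | r0:144,r1:Add2,r2:-12,r3:16
c12: stall | r0:144,r1:Add2,r2:-12,r3:16
c13: CDB Add1=140; issue SUB r1<-Add1 | r0:144,r1:Add1,r2:-12,r3:16
c14: stall | r0:144,r1:Add1,r2:-12,r3:16
c15: CDB Add2=152; issue SUB r1<-Add2 | r0:144,r1:Add2,r2:-12,r3:16
c16: issue MUL r2<-Mul1 | r0:144,r1:Add2,r2:Mul1,r3:16
c17: CDB Add1=-164 | r0:144,r1:Add2,r2:Mul1,r3:16
c18: - | r0:144,r1:Add2,r2:Mul1,r3:16

STATUS = TAG Add2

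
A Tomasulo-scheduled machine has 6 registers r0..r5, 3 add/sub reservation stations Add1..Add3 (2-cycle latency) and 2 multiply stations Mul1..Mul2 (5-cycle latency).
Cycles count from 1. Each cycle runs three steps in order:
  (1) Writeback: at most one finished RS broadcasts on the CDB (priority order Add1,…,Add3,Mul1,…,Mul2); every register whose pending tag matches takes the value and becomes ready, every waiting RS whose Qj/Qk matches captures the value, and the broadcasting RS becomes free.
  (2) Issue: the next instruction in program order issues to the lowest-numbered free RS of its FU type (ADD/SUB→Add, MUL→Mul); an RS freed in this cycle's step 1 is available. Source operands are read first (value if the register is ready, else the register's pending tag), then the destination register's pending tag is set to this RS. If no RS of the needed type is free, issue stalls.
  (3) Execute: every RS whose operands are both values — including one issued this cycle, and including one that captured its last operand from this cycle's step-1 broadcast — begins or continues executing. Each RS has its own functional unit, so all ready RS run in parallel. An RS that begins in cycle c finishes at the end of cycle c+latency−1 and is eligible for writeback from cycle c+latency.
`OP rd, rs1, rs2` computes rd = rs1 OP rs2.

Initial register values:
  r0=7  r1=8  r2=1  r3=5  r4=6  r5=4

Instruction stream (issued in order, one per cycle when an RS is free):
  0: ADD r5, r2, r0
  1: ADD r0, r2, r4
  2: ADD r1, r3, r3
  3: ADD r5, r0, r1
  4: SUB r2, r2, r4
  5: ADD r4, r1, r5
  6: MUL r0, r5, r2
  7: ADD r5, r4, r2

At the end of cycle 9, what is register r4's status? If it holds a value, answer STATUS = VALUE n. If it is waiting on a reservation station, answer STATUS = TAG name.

c1: issue ADD r5<-Add1 | r0:7,r1:8,r2:1,r3:5,r4:6,r5:Add1
c2: issue ADD r0<-Add2 | r0:Add2,r1:8,r2:1,r3:5,r4:6,r5:Add1
c3: CDB Add1=8; issue ADD r1<-Add1 | r0:Add2,r1:Add1,r2:1,r3:5,r4:6,r5:8
c4: CDB Add2=7; issue ADD r5<-Add2 | r0:7,r1:Add1,r2:1,r3:5,r4:6,r5:Add2
c5: CDB Add1=10; issue SUB r2<-Add1 | r0:7,r1:10,r2:Add1,r3:5,r4:6,r5:Add2
c6: issue ADD r4<-Add3 | r0:7,r1:10,r2:Add1,r3:5,r4:Add3,r5:Add2
c7: CDB Add1=-5; issue MUL r0<-Mul1 | r0:Mul1,r1:10,r2:-5,r3:5,r4:Add3,r5:Add2
c8: CDB Add2=17; issue ADD r5<-Add1 | r0:Mul1,r1:10,r2:-5,r3:5,r4:Add3,r5:Add1
c9: - | r0:Mul1,r1:10,r2:-5,r3:5,r4:Add3,r5:Add1

STATUS = TAG Add3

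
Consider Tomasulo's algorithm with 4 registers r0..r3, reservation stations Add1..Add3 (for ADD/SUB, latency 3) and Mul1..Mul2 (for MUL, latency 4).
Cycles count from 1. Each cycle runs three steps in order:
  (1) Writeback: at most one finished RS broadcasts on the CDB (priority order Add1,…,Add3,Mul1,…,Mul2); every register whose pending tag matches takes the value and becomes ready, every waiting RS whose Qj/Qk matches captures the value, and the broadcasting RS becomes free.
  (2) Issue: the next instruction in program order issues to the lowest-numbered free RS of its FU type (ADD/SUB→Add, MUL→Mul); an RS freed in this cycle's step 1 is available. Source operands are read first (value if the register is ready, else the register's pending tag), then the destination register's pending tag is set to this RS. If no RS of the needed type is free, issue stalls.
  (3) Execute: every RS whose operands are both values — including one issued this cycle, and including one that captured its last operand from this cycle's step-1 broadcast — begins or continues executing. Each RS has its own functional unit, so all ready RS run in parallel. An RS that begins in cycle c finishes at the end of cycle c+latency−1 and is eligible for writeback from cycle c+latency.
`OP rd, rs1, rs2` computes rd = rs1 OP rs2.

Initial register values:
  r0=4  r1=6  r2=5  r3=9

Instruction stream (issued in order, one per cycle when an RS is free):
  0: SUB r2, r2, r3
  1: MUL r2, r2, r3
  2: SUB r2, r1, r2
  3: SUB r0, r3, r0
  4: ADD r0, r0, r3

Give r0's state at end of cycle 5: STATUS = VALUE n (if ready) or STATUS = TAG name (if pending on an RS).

cycle 1: issue SUB r2<-Add1 // r0:4,r1:6,r2:Add1,r3:9
cycle 2: issue MUL r2<-Mul1 // r0:4,r1:6,r2:Mul1,r3:9
cycle 3: issue SUB r2<-Add2 // r0:4,r1:6,r2:Add2,r3:9
cycle 4: CDB Add1=-4; issue SUB r0<-Add1 // r0:Add1,r1:6,r2:Add2,r3:9
cycle 5: issue ADD r0<-Add3 // r0:Add3,r1:6,r2:Add2,r3:9

STATUS = TAG Add3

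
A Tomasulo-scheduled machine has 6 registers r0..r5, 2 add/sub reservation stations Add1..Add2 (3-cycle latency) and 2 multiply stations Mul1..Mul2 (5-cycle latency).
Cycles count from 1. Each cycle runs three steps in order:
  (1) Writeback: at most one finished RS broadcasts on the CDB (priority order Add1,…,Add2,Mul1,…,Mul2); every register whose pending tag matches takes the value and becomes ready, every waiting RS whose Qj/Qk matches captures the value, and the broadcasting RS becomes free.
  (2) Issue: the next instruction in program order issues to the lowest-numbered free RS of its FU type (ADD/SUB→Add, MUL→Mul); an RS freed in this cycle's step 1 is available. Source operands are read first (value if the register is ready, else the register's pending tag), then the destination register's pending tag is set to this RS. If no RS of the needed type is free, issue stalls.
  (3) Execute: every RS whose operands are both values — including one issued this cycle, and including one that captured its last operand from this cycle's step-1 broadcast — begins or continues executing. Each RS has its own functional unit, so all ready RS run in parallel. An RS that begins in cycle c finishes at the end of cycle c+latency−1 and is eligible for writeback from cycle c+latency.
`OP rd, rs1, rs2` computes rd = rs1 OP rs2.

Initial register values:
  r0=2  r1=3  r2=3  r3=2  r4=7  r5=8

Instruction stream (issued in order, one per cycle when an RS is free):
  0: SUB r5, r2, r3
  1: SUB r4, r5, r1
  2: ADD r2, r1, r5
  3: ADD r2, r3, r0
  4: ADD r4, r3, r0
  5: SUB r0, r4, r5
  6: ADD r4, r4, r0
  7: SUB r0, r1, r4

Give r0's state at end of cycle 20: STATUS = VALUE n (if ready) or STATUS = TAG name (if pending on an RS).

STATUS = VALUE -4

  c1: issue SUB r5<-Add1  regs: r0:2,r1:3,r2:3,r3:2,r4:7,r5:Add1
  c2: issue SUB r4<-Add2  regs: r0:2,r1:3,r2:3,r3:2,r4:Add2,r5:Add1
  c3: stall  regs: r0:2,r1:3,r2:3,r3:2,r4:Add2,r5:Add1
  c4: CDB Add1=1; issue ADD r2<-Add1  regs: r0:2,r1:3,r2:Add1,r3:2,r4:Add2,r5:1
  c5: stall  regs: r0:2,r1:3,r2:Add1,r3:2,r4:Add2,r5:1
  c6: stall  regs: r0:2,r1:3,r2:Add1,r3:2,r4:Add2,r5:1
  c7: CDB Add1=4; issue ADD r2<-Add1  regs: r0:2,r1:3,r2:Add1,r3:2,r4:Add2,r5:1
  c8: CDB Add2=-2; issue ADD r4<-Add2  regs: r0:2,r1:3,r2:Add1,r3:2,r4:Add2,r5:1
  c9: stall  regs: r0:2,r1:3,r2:Add1,r3:2,r4:Add2,r5:1
  c10: CDB Add1=4; issue SUB r0<-Add1  regs: r0:Add1,r1:3,r2:4,r3:2,r4:Add2,r5:1
  c11: CDB Add2=4; issue ADD r4<-Add2  regs: r0:Add1,r1:3,r2:4,r3:2,r4:Add2,r5:1
  c12: stall  regs: r0:Add1,r1:3,r2:4,r3:2,r4:Add2,r5:1
  c13: stall  regs: r0:Add1,r1:3,r2:4,r3:2,r4:Add2,r5:1
  c14: CDB Add1=3; issue SUB r0<-Add1  regs: r0:Add1,r1:3,r2:4,r3:2,r4:Add2,r5:1
  c15: -  regs: r0:Add1,r1:3,r2:4,r3:2,r4:Add2,r5:1
  c16: -  regs: r0:Add1,r1:3,r2:4,r3:2,r4:Add2,r5:1
  c17: CDB Add2=7  regs: r0:Add1,r1:3,r2:4,r3:2,r4:7,r5:1
  c18: -  regs: r0:Add1,r1:3,r2:4,r3:2,r4:7,r5:1
  c19: -  regs: r0:Add1,r1:3,r2:4,r3:2,r4:7,r5:1
  c20: CDB Add1=-4  regs: r0:-4,r1:3,r2:4,r3:2,r4:7,r5:1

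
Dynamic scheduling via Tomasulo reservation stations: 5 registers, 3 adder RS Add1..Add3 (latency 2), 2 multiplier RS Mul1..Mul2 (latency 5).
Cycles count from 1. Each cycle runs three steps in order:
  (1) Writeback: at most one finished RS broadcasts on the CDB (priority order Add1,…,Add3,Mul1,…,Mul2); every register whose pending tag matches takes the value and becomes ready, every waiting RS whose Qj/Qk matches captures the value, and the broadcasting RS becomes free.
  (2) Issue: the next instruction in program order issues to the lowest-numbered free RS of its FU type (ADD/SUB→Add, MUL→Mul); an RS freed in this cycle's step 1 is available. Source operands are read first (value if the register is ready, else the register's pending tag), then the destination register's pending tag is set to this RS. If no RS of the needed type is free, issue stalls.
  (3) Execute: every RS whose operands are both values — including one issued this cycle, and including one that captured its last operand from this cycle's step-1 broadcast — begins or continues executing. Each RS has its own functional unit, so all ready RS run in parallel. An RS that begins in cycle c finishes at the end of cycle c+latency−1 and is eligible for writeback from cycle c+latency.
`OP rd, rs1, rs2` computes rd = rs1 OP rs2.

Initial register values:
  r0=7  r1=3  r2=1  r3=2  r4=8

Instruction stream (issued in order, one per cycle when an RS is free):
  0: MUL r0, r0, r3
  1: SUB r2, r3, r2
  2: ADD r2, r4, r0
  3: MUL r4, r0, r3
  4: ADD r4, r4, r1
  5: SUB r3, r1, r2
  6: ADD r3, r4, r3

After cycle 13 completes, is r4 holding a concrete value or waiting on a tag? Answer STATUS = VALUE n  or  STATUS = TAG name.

STATUS = VALUE 31

  c1: issue MUL r0<-Mul1  regs: r0:Mul1,r1:3,r2:1,r3:2,r4:8
  c2: issue SUB r2<-Add1  regs: r0:Mul1,r1:3,r2:Add1,r3:2,r4:8
  c3: issue ADD r2<-Add2  regs: r0:Mul1,r1:3,r2:Add2,r3:2,r4:8
  c4: CDB Add1=1; issue MUL r4<-Mul2  regs: r0:Mul1,r1:3,r2:Add2,r3:2,r4:Mul2
  c5: issue ADD r4<-Add1  regs: r0:Mul1,r1:3,r2:Add2,r3:2,r4:Add1
  c6: CDB Mul1=14; issue SUB r3<-Add3  regs: r0:14,r1:3,r2:Add2,r3:Add3,r4:Add1
  c7: stall  regs: r0:14,r1:3,r2:Add2,r3:Add3,r4:Add1
  c8: CDB Add2=22; issue ADD r3<-Add2  regs: r0:14,r1:3,r2:22,r3:Add2,r4:Add1
  c9: -  regs: r0:14,r1:3,r2:22,r3:Add2,r4:Add1
  c10: CDB Add3=-19  regs: r0:14,r1:3,r2:22,r3:Add2,r4:Add1
  c11: CDB Mul2=28  regs: r0:14,r1:3,r2:22,r3:Add2,r4:Add1
  c12: -  regs: r0:14,r1:3,r2:22,r3:Add2,r4:Add1
  c13: CDB Add1=31  regs: r0:14,r1:3,r2:22,r3:Add2,r4:31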